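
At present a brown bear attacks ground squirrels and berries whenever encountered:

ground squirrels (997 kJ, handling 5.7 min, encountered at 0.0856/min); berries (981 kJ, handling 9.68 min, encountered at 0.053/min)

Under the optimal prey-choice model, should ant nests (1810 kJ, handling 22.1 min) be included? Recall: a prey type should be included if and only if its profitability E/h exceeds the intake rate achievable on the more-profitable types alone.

Yes

On ground squirrels and berries alone, R = ΣλE/(1+Σλh) = 137.3/2.001 = 68.64 kJ/min.
ant nests: E/h = 1810/22.1 = 81.9 kJ/min.
Since 81.9 > R, including ant nests increases the long-run rate.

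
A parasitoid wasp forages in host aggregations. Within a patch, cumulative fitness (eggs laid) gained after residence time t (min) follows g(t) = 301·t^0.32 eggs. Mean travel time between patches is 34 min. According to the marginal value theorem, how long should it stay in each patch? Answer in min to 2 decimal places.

By the marginal value theorem, leave when the instantaneous gain rate g'(t) equals the habitat-wide average g(t)/(T + t).
g'(t) = 0.32·301·t^-0.68. Setting 0.32·301·t^-0.68 = 301·t^0.32/(34+t) gives 0.32(34+t) = t, so 0.68·t = 0.32×34.
t* = 0.32×34/0.68 = 16 min.

16.00 min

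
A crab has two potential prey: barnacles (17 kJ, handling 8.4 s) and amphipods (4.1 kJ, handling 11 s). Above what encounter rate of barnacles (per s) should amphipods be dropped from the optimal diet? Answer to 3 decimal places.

Drop amphipods once their profitability E₂/h₂ falls below the rate achievable on barnacles alone: E₂/h₂ = λE₁/(1 + λh₁).
Solve for λ: λE₁h₂ = E₂(1 + λh₁) → λ(E₁h₂ − E₂h₁) = E₂ → λ = E₂/(E₁h₂ − E₂h₁).
λ = 4.1/(17×11 − 4.1×8.4) = 4.1/152.6 = 0.02687 per s.

0.027 per s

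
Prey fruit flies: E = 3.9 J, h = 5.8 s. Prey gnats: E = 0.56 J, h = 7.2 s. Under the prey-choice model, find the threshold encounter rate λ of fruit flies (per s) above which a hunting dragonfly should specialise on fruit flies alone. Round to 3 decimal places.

0.023 per s

Drop gnats once their profitability E₂/h₂ falls below the rate achievable on fruit flies alone: E₂/h₂ = λE₁/(1 + λh₁).
Solve for λ: λE₁h₂ = E₂(1 + λh₁) → λ(E₁h₂ − E₂h₁) = E₂ → λ = E₂/(E₁h₂ − E₂h₁).
λ = 0.56/(3.9×7.2 − 0.56×5.8) = 0.56/24.83 = 0.02255 per s.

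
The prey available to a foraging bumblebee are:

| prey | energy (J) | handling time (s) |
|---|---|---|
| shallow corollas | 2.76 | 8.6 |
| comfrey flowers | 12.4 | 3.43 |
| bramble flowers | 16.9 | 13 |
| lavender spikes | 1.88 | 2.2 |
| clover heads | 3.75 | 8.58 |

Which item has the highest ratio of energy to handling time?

comfrey flowers

In descending order of E/h:
comfrey flowers: 12.4/3.43 = 3.62 J/s
bramble flowers: 16.9/13 = 1.3 J/s
lavender spikes: 1.88/2.2 = 0.855 J/s
clover heads: 3.75/8.58 = 0.437 J/s
shallow corollas: 2.76/8.6 = 0.321 J/s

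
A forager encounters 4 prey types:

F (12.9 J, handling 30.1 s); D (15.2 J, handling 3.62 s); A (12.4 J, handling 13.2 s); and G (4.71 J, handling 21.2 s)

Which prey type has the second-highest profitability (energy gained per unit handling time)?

In descending order of E/h:
D: 15.2/3.62 = 4.2 J/s
A: 12.4/13.2 = 0.939 J/s
F: 12.9/30.1 = 0.429 J/s
G: 4.71/21.2 = 0.222 J/s

A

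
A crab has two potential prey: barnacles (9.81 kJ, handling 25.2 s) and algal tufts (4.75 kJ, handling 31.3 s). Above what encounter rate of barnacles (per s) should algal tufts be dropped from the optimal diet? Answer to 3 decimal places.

At the threshold, the rate on barnacles alone equals the profitability of algal tufts: λ·9.81/(1 + λ·25.2) = 4.75/31.3 = 0.1518.
Rearranging, λ(9.81 − 0.1518×25.2) = 0.1518, so λ = 0.1518/5.986 = 0.02535 per s.

0.025 per s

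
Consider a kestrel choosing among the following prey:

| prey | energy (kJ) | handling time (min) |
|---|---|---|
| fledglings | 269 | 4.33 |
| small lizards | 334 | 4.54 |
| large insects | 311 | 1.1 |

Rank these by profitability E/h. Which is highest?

large insects

Profitability E/h (kJ/min): fledglings = 269/4.33 = 62.1, small lizards = 334/4.54 = 73.6, large insects = 311/1.1 = 283.
Ranked: large insects > small lizards > fledglings.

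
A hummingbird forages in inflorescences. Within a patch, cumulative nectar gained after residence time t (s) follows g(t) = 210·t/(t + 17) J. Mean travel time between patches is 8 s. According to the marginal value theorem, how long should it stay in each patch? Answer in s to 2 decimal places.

11.66 s

Maximise g(t)/(T+t): set derivative to zero → g'(t)(T+t) = g(t).
g'(t) = 210·17/(t + 17)². Setting 210·17/(t+17)² = 210t/[(t+17)(8+t)] gives 17(8+t) = t(t+17), so t² = 17×8 = 136.
t* = √136 = 11.66 s.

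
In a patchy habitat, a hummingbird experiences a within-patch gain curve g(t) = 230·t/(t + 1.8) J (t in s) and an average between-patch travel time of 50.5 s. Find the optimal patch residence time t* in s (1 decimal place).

Optimal t* satisfies g'(t*) = g(t*)/(T + t*).
g'(t) = 230·1.8/(t + 1.8)². Setting 230·1.8/(t+1.8)² = 230t/[(t+1.8)(50.5+t)] gives 1.8(50.5+t) = t(t+1.8), so t² = 1.8×50.5 = 90.9.
t* = √90.9 = 9.534 s.

9.5 s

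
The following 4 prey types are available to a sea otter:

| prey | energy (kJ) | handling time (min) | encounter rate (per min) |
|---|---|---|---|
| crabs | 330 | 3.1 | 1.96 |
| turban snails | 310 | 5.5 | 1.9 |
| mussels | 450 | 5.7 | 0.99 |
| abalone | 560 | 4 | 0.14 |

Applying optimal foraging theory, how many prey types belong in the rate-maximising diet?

2

E/h in descending order: abalone 140, crabs 106, mussels 78.9, turban snails 56.4 kJ/min. The optimal diet is the largest prefix of this list for which every included type satisfies E_i/h_i > R on the types above it.
Rate on top 1: 50.26. crabs: 106 > 50.26 → include.
Rate on top 2: 94.97. mussels: 78.9 < 94.97 → exclude; stop.
Optimal diet: abalone, crabs — 2 of 4 types.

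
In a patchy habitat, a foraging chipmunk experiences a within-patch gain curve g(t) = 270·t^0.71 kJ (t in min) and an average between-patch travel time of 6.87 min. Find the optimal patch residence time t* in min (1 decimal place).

16.8 min

By the marginal value theorem, leave when the instantaneous gain rate g'(t) equals the habitat-wide average g(t)/(T + t).
g'(t) = 0.71·270·t^-0.29. Setting 0.71·270·t^-0.29 = 270·t^0.71/(6.87+t) gives 0.71(6.87+t) = t, so 0.29·t = 0.71×6.87.
t* = 0.71×6.87/0.29 = 16.82 min.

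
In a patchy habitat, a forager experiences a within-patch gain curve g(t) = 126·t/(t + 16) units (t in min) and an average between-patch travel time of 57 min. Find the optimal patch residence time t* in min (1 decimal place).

Optimal t* satisfies g'(t*) = g(t*)/(T + t*).
g'(t) = 126·16/(t + 16)². Setting 126·16/(t+16)² = 126t/[(t+16)(57+t)] gives 16(57+t) = t(t+16), so t² = 16×57 = 912.
t* = √912 = 30.2 min.

30.2 min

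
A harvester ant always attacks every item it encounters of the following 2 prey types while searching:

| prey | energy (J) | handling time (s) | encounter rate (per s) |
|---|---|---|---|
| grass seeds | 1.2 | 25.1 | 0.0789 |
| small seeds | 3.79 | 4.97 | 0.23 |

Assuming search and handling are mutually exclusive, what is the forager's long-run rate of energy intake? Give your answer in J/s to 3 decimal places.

0.234 J/s

R = (0.0789×1.2 + 0.23×3.79) / (1 + 0.0789×25.1 + 0.23×4.97) = 0.9664/4.123 = 0.2344 J/s.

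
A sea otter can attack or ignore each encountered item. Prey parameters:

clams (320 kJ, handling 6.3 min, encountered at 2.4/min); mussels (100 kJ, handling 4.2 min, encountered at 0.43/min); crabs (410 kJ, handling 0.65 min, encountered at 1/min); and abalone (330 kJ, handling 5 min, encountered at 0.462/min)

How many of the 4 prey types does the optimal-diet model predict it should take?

E/h in descending order: crabs 631, abalone 66, clams 50.8, mussels 23.8 kJ/min. The optimal diet is the largest prefix of this list for which every included type satisfies E_i/h_i > R on the types above it.
Rate on top 1: 248.5. abalone: 66 < 248.5 → exclude; stop.
Optimal diet: crabs — 1 of 4 types.

1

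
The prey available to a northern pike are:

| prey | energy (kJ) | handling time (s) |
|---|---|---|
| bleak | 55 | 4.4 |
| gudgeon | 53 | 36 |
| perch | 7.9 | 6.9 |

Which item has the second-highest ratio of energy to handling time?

gudgeon

In descending order of E/h:
bleak: 55/4.4 = 12.5 kJ/s
gudgeon: 53/36 = 1.47 kJ/s
perch: 7.9/6.9 = 1.14 kJ/s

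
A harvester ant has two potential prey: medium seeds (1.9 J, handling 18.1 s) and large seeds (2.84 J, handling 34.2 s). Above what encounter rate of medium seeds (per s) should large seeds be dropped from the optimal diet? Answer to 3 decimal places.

0.209 per s

Drop large seeds once their profitability E₂/h₂ falls below the rate achievable on medium seeds alone: E₂/h₂ = λE₁/(1 + λh₁).
Solve for λ: λE₁h₂ = E₂(1 + λh₁) → λ(E₁h₂ − E₂h₁) = E₂ → λ = E₂/(E₁h₂ − E₂h₁).
λ = 2.84/(1.9×34.2 − 2.84×18.1) = 2.84/13.58 = 0.2092 per s.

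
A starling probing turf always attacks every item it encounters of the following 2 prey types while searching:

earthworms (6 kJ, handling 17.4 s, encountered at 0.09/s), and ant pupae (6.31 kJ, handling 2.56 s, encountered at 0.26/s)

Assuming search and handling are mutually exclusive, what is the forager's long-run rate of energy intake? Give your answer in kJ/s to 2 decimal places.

R = (0.09×6 + 0.26×6.31) / (1 + 0.09×17.4 + 0.26×2.56) = 2.181/3.232 = 0.6748 kJ/s.

0.67 kJ/s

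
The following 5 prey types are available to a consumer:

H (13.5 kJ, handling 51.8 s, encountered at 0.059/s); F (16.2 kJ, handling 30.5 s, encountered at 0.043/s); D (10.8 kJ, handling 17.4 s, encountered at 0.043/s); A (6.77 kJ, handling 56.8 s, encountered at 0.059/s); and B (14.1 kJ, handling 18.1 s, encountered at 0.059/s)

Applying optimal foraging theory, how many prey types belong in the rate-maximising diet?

E/h in descending order: B 0.779, D 0.621, F 0.531, H 0.261, A 0.119 kJ/s. The optimal diet is the largest prefix of this list for which every included type satisfies E_i/h_i > R on the types above it.
Rate on top 1: 0.4023. D: 0.621 > 0.4023 → include.
Rate on top 2: 0.4603. F: 0.531 > 0.4603 → include.
Rate on top 3: 0.4828. H: 0.261 < 0.4828 → exclude; stop.
Optimal diet: B, D, F — 3 of 5 types.

3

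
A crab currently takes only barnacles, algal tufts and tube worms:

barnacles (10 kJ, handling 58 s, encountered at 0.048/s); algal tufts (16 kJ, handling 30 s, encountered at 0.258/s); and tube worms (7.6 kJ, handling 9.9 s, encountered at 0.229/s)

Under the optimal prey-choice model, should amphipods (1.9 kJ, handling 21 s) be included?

No

On barnacles, algal tufts and tube worms alone, R = ΣλE/(1+Σλh) = 6.348/13.79 = 0.4603 kJ/s.
amphipods: E/h = 1.9/21 = 0.09048 kJ/s.
0.09048 < 0.4603, so adding amphipods would lower the average — exclude it.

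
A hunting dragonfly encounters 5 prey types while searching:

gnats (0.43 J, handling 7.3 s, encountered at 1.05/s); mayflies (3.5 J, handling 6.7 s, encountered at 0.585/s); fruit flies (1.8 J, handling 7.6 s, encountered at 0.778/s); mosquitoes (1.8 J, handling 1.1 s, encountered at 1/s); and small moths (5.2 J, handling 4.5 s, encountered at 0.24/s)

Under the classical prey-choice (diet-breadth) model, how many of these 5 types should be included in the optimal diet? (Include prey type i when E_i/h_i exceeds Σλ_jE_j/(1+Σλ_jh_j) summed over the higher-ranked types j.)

Profitabilities (E/h, J/s): mosquitoes 1.64, small moths 1.16, mayflies 0.522, fruit flies 0.237, gnats 0.0589. Add prey in this order while the next type's profitability exceeds the intake rate on those already taken.
Rate on top 1: 0.8571. small moths: 1.16 > 0.8571 → include.
Rate on top 2: 0.9585. mayflies: 0.522 < 0.9585 → exclude; stop.
Optimal diet: mosquitoes, small moths — 2 of 5 types.

2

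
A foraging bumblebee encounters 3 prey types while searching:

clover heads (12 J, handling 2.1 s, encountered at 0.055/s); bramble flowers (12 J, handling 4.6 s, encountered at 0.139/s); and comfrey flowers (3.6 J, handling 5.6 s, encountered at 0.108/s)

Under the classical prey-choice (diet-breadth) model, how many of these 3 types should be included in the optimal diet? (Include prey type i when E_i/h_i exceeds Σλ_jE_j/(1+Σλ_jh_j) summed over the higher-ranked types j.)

Rank by E/h (J/s): clover heads 5.71, bramble flowers 2.61, comfrey flowers 0.643. Include each in turn until the next type's E/h falls below the running intake rate.
Rate on top 1: 0.5917. bramble flowers: 2.61 > 0.5917 → include.
Rate on top 2: 1.327. comfrey flowers: 0.643 < 1.327 → exclude; stop.
Optimal diet: clover heads, bramble flowers — 2 of 3 types.

2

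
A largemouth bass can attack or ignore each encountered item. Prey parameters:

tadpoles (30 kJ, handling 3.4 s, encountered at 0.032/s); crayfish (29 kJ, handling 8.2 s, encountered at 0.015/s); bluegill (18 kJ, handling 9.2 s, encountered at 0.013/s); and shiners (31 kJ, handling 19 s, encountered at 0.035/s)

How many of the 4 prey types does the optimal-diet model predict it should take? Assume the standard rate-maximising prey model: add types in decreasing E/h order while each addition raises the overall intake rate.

E/h in descending order: tadpoles 8.82, crayfish 3.54, bluegill 1.96, shiners 1.63 kJ/s. The optimal diet is the largest prefix of this list for which every included type satisfies E_i/h_i > R on the types above it.
Rate on top 1: 0.8658. crayfish: 3.54 > 0.8658 → include.
Rate on top 2: 1.132. bluegill: 1.96 > 1.132 → include.
Rate on top 3: 1.205. shiners: 1.63 > 1.205 → include.
Optimal diet: tadpoles, crayfish, bluegill, shiners — 4 of 4 types.

4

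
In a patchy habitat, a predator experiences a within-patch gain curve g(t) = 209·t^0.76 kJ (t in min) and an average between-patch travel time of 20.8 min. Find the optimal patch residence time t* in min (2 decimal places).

65.87 min

Optimal t* satisfies g'(t*) = g(t*)/(T + t*).
g'(t) = 0.76·209·t^-0.24. Setting 0.76·209·t^-0.24 = 209·t^0.76/(20.8+t) gives 0.76(20.8+t) = t, so 0.24·t = 0.76×20.8.
t* = 0.76×20.8/0.24 = 65.87 min.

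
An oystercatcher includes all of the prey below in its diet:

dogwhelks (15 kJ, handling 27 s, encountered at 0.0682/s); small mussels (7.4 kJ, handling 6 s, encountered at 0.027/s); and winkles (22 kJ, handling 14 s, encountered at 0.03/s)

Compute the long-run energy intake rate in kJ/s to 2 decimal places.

0.55 kJ/s

R = Σλ_iE_i / (1 + Σλ_ih_i)
Numerator: 0.0682×15 + 0.027×7.4 + 0.03×22 = 1.883
Denominator: 1 + 0.0682×27 + 0.027×6 + 0.03×14 = 3.423
R = 1.883/3.423 = 0.55 kJ/s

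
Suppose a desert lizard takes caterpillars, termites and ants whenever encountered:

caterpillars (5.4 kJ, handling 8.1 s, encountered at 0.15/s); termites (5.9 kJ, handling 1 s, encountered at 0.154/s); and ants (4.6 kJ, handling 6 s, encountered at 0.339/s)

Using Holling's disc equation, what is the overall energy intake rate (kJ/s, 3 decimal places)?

0.744 kJ/s

R = Σλ_iE_i / (1 + Σλ_ih_i)
Numerator: 0.15×5.4 + 0.154×5.9 + 0.339×4.6 = 3.278
Denominator: 1 + 0.15×8.1 + 0.154×1 + 0.339×6 = 4.403
R = 3.278/4.403 = 0.7445 kJ/s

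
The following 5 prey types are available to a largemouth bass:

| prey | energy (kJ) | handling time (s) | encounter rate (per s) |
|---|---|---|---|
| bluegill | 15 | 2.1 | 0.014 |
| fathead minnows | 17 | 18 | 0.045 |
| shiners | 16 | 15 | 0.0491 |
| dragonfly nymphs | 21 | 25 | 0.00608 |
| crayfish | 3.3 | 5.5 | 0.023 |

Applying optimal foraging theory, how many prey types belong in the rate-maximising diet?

4

Profitabilities (E/h, kJ/s): bluegill 7.14, shiners 1.07, fathead minnows 0.944, dragonfly nymphs 0.84, crayfish 0.6. Add prey in this order while the next type's profitability exceeds the intake rate on those already taken.
Rate on top 1: 0.204. shiners: 1.07 > 0.204 → include.
Rate on top 2: 0.5638. fathead minnows: 0.944 > 0.5638 → include.
Rate on top 3: 0.6835. dragonfly nymphs: 0.84 > 0.6835 → include.
Rate on top 4: 0.6922. crayfish: 0.6 < 0.6922 → exclude; stop.
Optimal diet: bluegill, shiners, fathead minnows, dragonfly nymphs — 4 of 5 types.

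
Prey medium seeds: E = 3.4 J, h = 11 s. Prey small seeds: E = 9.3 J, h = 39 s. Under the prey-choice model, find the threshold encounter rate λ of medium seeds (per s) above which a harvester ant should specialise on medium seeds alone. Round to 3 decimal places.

0.307 per s

At the threshold, the rate on medium seeds alone equals the profitability of small seeds: λ·3.4/(1 + λ·11) = 9.3/39 = 0.2385.
Rearranging, λ(3.4 − 0.2385×11) = 0.2385, so λ = 0.2385/0.7769 = 0.3069 per s.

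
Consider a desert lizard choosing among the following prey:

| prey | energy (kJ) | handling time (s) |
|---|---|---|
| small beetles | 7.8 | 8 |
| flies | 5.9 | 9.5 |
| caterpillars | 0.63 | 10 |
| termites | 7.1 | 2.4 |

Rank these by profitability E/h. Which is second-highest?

Profitability E/h (kJ/s): small beetles = 7.8/8 = 0.975, flies = 5.9/9.5 = 0.621, caterpillars = 0.63/10 = 0.063, termites = 7.1/2.4 = 2.96.
Ranked: termites > small beetles > flies > caterpillars.

small beetles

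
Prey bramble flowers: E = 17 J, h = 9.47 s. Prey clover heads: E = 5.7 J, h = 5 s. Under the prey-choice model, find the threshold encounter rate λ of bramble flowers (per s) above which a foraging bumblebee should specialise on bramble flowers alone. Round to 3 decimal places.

The zero-one rule: include clover heads iff E₂/h₂ > λE₁/(1+λh₁). Equality gives the switch point.
λE₁h₂ = E₂ + λE₂h₁ ⇒ λ = E₂/(E₁h₂ − E₂h₁) = 5.7/(85 − 53.98) = 0.1837 per s.

0.184 per s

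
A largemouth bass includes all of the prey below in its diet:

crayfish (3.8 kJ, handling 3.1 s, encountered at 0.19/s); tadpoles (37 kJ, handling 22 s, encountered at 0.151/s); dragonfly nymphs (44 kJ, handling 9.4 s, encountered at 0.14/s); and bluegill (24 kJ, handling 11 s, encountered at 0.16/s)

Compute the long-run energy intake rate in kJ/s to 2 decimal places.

2.04 kJ/s

R = (0.19×3.8 + 0.151×37 + 0.14×44 + 0.16×24) / (1 + 0.19×3.1 + 0.151×22 + 0.14×9.4 + 0.16×11) = 16.31/7.987 = 2.042 kJ/s.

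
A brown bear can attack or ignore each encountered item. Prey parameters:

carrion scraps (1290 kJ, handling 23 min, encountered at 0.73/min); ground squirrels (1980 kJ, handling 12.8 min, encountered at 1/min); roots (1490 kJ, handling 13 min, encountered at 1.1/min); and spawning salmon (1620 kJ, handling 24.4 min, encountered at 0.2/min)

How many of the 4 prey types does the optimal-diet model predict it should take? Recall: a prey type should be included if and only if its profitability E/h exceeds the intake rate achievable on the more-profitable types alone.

Profitabilities (E/h, kJ/min): ground squirrels 155, roots 115, spawning salmon 66.4, carrion scraps 56.1. Add prey in this order while the next type's profitability exceeds the intake rate on those already taken.
Rate on top 1: 143.5. roots: 115 < 143.5 → exclude; stop.
Optimal diet: ground squirrels — 1 of 4 types.

1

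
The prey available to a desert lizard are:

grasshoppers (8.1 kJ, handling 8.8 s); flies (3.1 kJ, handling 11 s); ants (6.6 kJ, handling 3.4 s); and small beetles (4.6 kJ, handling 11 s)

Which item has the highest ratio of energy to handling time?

In descending order of E/h:
ants: 6.6/3.4 = 1.94 kJ/s
grasshoppers: 8.1/8.8 = 0.92 kJ/s
small beetles: 4.6/11 = 0.418 kJ/s
flies: 3.1/11 = 0.282 kJ/s

ants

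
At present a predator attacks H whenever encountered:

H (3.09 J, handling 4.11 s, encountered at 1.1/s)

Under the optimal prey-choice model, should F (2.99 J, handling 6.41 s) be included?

No

Current rate: (1.1×3.09)/(1 + 1.1×4.11) = 0.6156 J/s.
Profitability of F: 2.99/6.41 = 0.4665 J/s.
Since 0.4665 < R, time spent handling F is better spent searching.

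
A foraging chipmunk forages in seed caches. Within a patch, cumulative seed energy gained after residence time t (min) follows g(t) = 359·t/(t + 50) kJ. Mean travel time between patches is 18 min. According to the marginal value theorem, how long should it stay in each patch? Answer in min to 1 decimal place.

Maximise g(t)/(T+t): set derivative to zero → g'(t)(T+t) = g(t).
g'(t) = 359·50/(t + 50)². Setting 359·50/(t+50)² = 359t/[(t+50)(18+t)] gives 50(18+t) = t(t+50), so t² = 50×18 = 900.
t* = √900 = 30 min.

30.0 min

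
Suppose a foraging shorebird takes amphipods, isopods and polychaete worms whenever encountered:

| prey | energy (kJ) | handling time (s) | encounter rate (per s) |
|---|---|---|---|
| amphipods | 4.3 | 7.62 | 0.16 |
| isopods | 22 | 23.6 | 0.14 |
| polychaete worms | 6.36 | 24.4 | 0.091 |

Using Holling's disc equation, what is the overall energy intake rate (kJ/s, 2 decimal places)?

Energy encountered per unit search time: 0.16×4.3 + 0.14×22 + 0.091×6.36 = 4.347 kJ/s.
Handling time per unit search time: 0.16×7.62 + 0.14×23.6 + 0.091×24.4 = 6.744.
Rate = 4.347/(1 + 6.744) = 0.5613 kJ/s.

0.56 kJ/s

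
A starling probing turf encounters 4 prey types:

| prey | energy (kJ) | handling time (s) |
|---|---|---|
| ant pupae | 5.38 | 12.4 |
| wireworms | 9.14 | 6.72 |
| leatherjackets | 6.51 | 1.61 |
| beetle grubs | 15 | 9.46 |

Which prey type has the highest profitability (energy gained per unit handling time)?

Profitability E/h (kJ/s): ant pupae = 5.38/12.4 = 0.434, wireworms = 9.14/6.72 = 1.36, leatherjackets = 6.51/1.61 = 4.04, beetle grubs = 15/9.46 = 1.59.
Ranked: leatherjackets > beetle grubs > wireworms > ant pupae.

leatherjackets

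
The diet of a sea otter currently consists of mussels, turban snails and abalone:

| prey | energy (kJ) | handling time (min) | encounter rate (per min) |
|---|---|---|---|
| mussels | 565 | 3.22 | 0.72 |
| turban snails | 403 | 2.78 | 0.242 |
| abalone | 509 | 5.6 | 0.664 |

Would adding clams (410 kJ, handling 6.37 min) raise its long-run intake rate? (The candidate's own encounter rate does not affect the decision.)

No

Current rate: (0.72×565 + 0.242×403 + 0.664×509)/(1 + 0.72×3.22 + 0.242×2.78 + 0.664×5.6) = 109.3 kJ/min.
Profitability of clams: 410/6.37 = 64.36 kJ/min.
64.36 < 109.3, so adding clams would lower the average — exclude it.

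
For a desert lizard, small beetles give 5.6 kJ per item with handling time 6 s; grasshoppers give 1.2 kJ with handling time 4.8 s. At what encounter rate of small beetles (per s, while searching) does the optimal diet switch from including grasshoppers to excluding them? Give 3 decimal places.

The zero-one rule: include grasshoppers iff E₂/h₂ > λE₁/(1+λh₁). Equality gives the switch point.
λE₁h₂ = E₂ + λE₂h₁ ⇒ λ = E₂/(E₁h₂ − E₂h₁) = 1.2/(26.88 − 7.2) = 0.06098 per s.

0.061 per s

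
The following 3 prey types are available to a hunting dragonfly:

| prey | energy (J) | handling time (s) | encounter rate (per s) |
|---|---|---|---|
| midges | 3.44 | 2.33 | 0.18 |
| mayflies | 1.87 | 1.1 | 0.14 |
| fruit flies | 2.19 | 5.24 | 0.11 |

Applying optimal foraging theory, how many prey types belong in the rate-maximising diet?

Profitabilities (E/h, J/s): mayflies 1.7, midges 1.48, fruit flies 0.418. Add prey in this order while the next type's profitability exceeds the intake rate on those already taken.
Rate on top 1: 0.2269. midges: 1.48 > 0.2269 → include.
Rate on top 2: 0.5599. fruit flies: 0.418 < 0.5599 → exclude; stop.
Optimal diet: mayflies, midges — 2 of 3 types.

2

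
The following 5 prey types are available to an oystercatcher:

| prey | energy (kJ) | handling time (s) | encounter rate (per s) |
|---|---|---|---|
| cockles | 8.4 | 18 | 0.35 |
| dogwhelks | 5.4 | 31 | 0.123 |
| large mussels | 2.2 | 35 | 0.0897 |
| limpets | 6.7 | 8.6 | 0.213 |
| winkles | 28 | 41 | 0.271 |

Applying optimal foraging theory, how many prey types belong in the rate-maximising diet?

Rank by E/h (kJ/s): limpets 0.779, winkles 0.683, cockles 0.467, dogwhelks 0.174, large mussels 0.0629. Include each in turn until the next type's E/h falls below the running intake rate.
Rate on top 1: 0.504. winkles: 0.683 > 0.504 → include.
Rate on top 2: 0.6466. cockles: 0.467 < 0.6466 → exclude; stop.
Optimal diet: limpets, winkles — 2 of 5 types.

2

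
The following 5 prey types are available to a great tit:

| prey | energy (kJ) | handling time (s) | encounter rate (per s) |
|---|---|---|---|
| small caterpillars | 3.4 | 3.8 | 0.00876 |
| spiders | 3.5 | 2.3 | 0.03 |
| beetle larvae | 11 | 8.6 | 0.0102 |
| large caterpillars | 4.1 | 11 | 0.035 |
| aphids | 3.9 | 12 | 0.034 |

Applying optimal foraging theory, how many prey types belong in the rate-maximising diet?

E/h in descending order: spiders 1.52, beetle larvae 1.28, small caterpillars 0.895, large caterpillars 0.373, aphids 0.325 kJ/s. The optimal diet is the largest prefix of this list for which every included type satisfies E_i/h_i > R on the types above it.
Rate on top 1: 0.09822. beetle larvae: 1.28 > 0.09822 → include.
Rate on top 2: 0.1878. small caterpillars: 0.895 > 0.1878 → include.
Rate on top 3: 0.2075. large caterpillars: 0.373 > 0.2075 → include.
Rate on top 4: 0.2479. aphids: 0.325 > 0.2479 → include.
Optimal diet: spiders, beetle larvae, small caterpillars, large caterpillars, aphids — 5 of 5 types.

5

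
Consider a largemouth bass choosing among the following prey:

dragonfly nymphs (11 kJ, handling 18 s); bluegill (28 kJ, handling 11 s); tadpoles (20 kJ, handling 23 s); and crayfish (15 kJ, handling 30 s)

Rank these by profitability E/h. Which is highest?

bluegill

Profitability E/h (kJ/s): dragonfly nymphs = 11/18 = 0.611, bluegill = 28/11 = 2.55, tadpoles = 20/23 = 0.87, crayfish = 15/30 = 0.5.
Ranked: bluegill > tadpoles > dragonfly nymphs > crayfish.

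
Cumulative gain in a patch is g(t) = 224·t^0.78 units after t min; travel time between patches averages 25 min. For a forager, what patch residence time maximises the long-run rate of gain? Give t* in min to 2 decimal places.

Maximise g(t)/(T+t): set derivative to zero → g'(t)(T+t) = g(t).
g'(t) = 0.78·224·t^-0.22. Setting 0.78·224·t^-0.22 = 224·t^0.78/(25+t) gives 0.78(25+t) = t, so 0.22·t = 0.78×25.
t* = 0.78×25/0.22 = 88.64 min.

88.64 min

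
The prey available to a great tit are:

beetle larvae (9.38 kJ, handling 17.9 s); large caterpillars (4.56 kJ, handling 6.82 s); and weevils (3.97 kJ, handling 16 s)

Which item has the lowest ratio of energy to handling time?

Profitability E/h (kJ/s): beetle larvae = 9.38/17.9 = 0.524, large caterpillars = 4.56/6.82 = 0.669, weevils = 3.97/16 = 0.248.
Ranked: large caterpillars > beetle larvae > weevils.

weevils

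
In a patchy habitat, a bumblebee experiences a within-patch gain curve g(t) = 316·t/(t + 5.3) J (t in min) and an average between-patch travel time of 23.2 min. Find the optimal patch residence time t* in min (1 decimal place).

Maximise g(t)/(T+t): set derivative to zero → g'(t)(T+t) = g(t).
g'(t) = 316·5.3/(t + 5.3)². Setting 316·5.3/(t+5.3)² = 316t/[(t+5.3)(23.2+t)] gives 5.3(23.2+t) = t(t+5.3), so t² = 5.3×23.2 = 123.
t* = √123 = 11.09 min.

11.1 min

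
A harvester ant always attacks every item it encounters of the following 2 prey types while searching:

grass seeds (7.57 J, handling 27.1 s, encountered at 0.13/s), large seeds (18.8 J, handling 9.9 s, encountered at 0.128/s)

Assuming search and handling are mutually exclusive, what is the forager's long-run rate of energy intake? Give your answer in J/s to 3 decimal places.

R = (0.13×7.57 + 0.128×18.8) / (1 + 0.13×27.1 + 0.128×9.9) = 3.391/5.79 = 0.5856 J/s.

0.586 J/s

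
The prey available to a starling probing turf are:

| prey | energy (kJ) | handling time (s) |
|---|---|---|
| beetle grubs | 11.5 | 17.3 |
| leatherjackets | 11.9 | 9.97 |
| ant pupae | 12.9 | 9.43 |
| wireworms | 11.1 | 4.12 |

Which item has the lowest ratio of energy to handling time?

beetle grubs

In descending order of E/h:
wireworms: 11.1/4.12 = 2.69 kJ/s
ant pupae: 12.9/9.43 = 1.37 kJ/s
leatherjackets: 11.9/9.97 = 1.19 kJ/s
beetle grubs: 11.5/17.3 = 0.665 kJ/s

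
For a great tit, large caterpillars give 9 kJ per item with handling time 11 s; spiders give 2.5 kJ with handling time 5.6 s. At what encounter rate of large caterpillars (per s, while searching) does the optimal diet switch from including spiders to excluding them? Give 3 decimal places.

At the threshold, the rate on large caterpillars alone equals the profitability of spiders: λ·9/(1 + λ·11) = 2.5/5.6 = 0.4464.
Rearranging, λ(9 − 0.4464×11) = 0.4464, so λ = 0.4464/4.089 = 0.1092 per s.

0.109 per s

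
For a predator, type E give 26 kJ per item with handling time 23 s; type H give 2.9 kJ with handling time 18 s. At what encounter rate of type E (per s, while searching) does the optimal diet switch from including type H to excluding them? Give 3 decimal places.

At the threshold, the rate on type E alone equals the profitability of type H: λ·26/(1 + λ·23) = 2.9/18 = 0.1611.
Rearranging, λ(26 − 0.1611×23) = 0.1611, so λ = 0.1611/22.29 = 0.007227 per s.

0.007 per s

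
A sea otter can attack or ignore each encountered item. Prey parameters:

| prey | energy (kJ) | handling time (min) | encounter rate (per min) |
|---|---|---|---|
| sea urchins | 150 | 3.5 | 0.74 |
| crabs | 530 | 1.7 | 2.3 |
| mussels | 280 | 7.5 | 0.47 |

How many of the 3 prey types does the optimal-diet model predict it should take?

1

E/h in descending order: crabs 312, sea urchins 42.9, mussels 37.3 kJ/min. The optimal diet is the largest prefix of this list for which every included type satisfies E_i/h_i > R on the types above it.
Rate on top 1: 248.3. sea urchins: 42.9 < 248.3 → exclude; stop.
Optimal diet: crabs — 1 of 3 types.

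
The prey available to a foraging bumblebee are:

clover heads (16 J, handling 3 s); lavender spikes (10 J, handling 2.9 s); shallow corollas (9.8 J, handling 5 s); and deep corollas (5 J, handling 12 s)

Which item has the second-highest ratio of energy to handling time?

lavender spikes

In descending order of E/h:
clover heads: 16/3 = 5.33 J/s
lavender spikes: 10/2.9 = 3.45 J/s
shallow corollas: 9.8/5 = 1.96 J/s
deep corollas: 5/12 = 0.417 J/s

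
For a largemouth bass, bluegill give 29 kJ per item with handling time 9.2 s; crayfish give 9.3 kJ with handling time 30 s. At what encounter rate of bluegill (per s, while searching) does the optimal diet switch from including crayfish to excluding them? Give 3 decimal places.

0.012 per s

At the threshold, the rate on bluegill alone equals the profitability of crayfish: λ·29/(1 + λ·9.2) = 9.3/30 = 0.31.
Rearranging, λ(29 − 0.31×9.2) = 0.31, so λ = 0.31/26.15 = 0.01186 per s.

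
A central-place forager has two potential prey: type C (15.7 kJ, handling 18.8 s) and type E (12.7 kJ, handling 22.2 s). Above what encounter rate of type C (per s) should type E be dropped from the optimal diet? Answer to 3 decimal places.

0.116 per s

Drop type E once their profitability E₂/h₂ falls below the rate achievable on type C alone: E₂/h₂ = λE₁/(1 + λh₁).
Solve for λ: λE₁h₂ = E₂(1 + λh₁) → λ(E₁h₂ − E₂h₁) = E₂ → λ = E₂/(E₁h₂ − E₂h₁).
λ = 12.7/(15.7×22.2 − 12.7×18.8) = 12.7/109.8 = 0.1157 per s.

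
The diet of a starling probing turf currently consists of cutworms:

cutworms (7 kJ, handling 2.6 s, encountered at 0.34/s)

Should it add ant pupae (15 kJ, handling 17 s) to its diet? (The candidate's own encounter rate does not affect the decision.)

Intake rate on the current diet: R = (0.34×7) / (1 + 0.34×2.6) = 2.38/1.884 = 1.263 kJ/s.
ant pupae: E/h = 15/17 = 0.8824 kJ/s.
0.8824 < 1.263, so adding ant pupae would lower the average — exclude it.

No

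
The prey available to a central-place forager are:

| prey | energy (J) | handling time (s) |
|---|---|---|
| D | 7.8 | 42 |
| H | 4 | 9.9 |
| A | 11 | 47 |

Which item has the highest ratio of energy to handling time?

H

Profitability E/h (J/s): D = 7.8/42 = 0.186, H = 4/9.9 = 0.404, A = 11/47 = 0.234.
Ranked: H > A > D.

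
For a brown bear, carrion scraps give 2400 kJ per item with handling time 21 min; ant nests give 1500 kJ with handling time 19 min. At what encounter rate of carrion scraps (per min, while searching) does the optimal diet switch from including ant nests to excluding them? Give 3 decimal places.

At the threshold, the rate on carrion scraps alone equals the profitability of ant nests: λ·2400/(1 + λ·21) = 1500/19 = 78.95.
Rearranging, λ(2400 − 78.95×21) = 78.95, so λ = 78.95/742.1 = 0.1064 per min.

0.106 per min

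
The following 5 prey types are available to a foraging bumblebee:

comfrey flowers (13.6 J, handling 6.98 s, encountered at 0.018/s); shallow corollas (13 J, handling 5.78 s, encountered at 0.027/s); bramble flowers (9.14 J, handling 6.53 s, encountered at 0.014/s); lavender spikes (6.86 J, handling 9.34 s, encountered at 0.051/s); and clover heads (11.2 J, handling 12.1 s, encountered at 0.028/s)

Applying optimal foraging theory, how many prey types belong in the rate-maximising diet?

Rank by E/h (J/s): shallow corollas 2.25, comfrey flowers 1.95, bramble flowers 1.4, clover heads 0.926, lavender spikes 0.734. Include each in turn until the next type's E/h falls below the running intake rate.
Rate on top 1: 0.3036. comfrey flowers: 1.95 > 0.3036 → include.
Rate on top 2: 0.4649. bramble flowers: 1.4 > 0.4649 → include.
Rate on top 3: 0.5271. clover heads: 0.926 > 0.5271 → include.
Rate on top 4: 0.606. lavender spikes: 0.734 > 0.606 → include.
Optimal diet: shallow corollas, comfrey flowers, bramble flowers, clover heads, lavender spikes — 5 of 5 types.

5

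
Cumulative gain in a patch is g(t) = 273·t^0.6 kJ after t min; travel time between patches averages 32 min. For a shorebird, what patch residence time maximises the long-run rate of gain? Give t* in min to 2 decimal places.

Optimal t* satisfies g'(t*) = g(t*)/(T + t*).
g'(t) = 0.6·273·t^-0.4. Setting 0.6·273·t^-0.4 = 273·t^0.6/(32+t) gives 0.6(32+t) = t, so 0.40·t = 0.6×32.
t* = 0.6×32/0.40 = 48 min.

48.00 min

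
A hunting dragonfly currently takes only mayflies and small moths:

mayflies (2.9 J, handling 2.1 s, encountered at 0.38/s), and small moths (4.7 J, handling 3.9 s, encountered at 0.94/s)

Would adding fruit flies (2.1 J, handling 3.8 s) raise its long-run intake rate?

No

Current rate: (0.38×2.9 + 0.94×4.7)/(1 + 0.38×2.1 + 0.94×3.9) = 1.01 J/s.
Profitability of fruit flies: 2.1/3.8 = 0.5526 J/s.
Since 0.5526 < R, time spent handling fruit flies is better spent searching.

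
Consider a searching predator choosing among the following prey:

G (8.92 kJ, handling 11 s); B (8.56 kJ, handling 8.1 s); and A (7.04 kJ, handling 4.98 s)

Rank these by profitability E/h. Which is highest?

A

Profitability E/h (kJ/s): G = 8.92/11 = 0.811, B = 8.56/8.1 = 1.06, A = 7.04/4.98 = 1.41.
Ranked: A > B > G.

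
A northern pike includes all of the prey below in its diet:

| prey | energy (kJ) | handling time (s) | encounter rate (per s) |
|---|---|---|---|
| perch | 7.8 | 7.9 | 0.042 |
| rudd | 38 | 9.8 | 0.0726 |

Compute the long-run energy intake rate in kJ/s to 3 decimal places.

R = (0.042×7.8 + 0.0726×38) / (1 + 0.042×7.9 + 0.0726×9.8) = 3.086/2.043 = 1.511 kJ/s.

1.511 kJ/s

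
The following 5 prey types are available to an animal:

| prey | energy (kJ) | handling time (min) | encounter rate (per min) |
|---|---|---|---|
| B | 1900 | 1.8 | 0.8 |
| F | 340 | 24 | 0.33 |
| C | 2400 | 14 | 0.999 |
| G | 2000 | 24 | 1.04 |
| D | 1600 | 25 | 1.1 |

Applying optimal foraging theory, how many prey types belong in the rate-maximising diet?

E/h in descending order: B 1.06e+03, C 171, G 83.3, D 64, F 14.2 kJ/min. The optimal diet is the largest prefix of this list for which every included type satisfies E_i/h_i > R on the types above it.
Rate on top 1: 623. C: 171 < 623 → exclude; stop.
Optimal diet: B — 1 of 5 types.

1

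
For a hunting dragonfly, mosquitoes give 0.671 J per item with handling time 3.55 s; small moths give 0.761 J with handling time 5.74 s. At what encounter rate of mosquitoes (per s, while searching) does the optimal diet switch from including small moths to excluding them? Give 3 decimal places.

Drop small moths once their profitability E₂/h₂ falls below the rate achievable on mosquitoes alone: E₂/h₂ = λE₁/(1 + λh₁).
Solve for λ: λE₁h₂ = E₂(1 + λh₁) → λ(E₁h₂ − E₂h₁) = E₂ → λ = E₂/(E₁h₂ − E₂h₁).
λ = 0.761/(0.671×5.74 − 0.761×3.55) = 0.761/1.15 = 0.6617 per s.

0.662 per s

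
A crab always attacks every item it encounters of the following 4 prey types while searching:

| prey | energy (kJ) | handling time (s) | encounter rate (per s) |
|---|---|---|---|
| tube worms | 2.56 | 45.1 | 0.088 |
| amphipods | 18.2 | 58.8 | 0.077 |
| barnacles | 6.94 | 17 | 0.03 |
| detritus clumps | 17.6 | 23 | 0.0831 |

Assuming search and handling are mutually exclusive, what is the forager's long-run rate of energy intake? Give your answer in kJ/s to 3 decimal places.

Energy encountered per unit search time: 0.088×2.56 + 0.077×18.2 + 0.03×6.94 + 0.0831×17.6 = 3.297 kJ/s.
Handling time per unit search time: 0.088×45.1 + 0.077×58.8 + 0.03×17 + 0.0831×23 = 10.92.
Rate = 3.297/(1 + 10.92) = 0.2767 kJ/s.

0.277 kJ/s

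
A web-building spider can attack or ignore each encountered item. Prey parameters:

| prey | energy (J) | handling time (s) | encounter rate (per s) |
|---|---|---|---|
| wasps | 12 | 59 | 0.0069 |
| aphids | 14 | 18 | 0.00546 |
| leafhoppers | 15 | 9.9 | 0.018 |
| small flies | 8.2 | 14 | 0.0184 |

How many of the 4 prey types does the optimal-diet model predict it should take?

3

E/h in descending order: leafhoppers 1.52, aphids 0.778, small flies 0.586, wasps 0.203 J/s. The optimal diet is the largest prefix of this list for which every included type satisfies E_i/h_i > R on the types above it.
Rate on top 1: 0.2292. aphids: 0.778 > 0.2292 → include.
Rate on top 2: 0.2714. small flies: 0.586 > 0.2714 → include.
Rate on top 3: 0.3242. wasps: 0.203 < 0.3242 → exclude; stop.
Optimal diet: leafhoppers, aphids, small flies — 3 of 4 types.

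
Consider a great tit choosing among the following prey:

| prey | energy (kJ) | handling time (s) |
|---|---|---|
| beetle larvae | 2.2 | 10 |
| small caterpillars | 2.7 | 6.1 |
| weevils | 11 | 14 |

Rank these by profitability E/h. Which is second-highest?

small caterpillars

Profitability E/h (kJ/s): beetle larvae = 2.2/10 = 0.22, small caterpillars = 2.7/6.1 = 0.443, weevils = 11/14 = 0.786.
Ranked: weevils > small caterpillars > beetle larvae.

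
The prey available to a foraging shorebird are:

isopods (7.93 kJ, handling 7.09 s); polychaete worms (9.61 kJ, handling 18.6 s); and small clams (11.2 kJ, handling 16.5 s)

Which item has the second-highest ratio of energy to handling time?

small clams

Profitability E/h (kJ/s): isopods = 7.93/7.09 = 1.12, polychaete worms = 9.61/18.6 = 0.517, small clams = 11.2/16.5 = 0.679.
Ranked: isopods > small clams > polychaete worms.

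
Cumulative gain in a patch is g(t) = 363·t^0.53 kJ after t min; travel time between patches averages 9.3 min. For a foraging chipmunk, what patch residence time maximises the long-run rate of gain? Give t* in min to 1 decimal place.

10.5 min

Maximise g(t)/(T+t): set derivative to zero → g'(t)(T+t) = g(t).
g'(t) = 0.53·363·t^-0.47. Setting 0.53·363·t^-0.47 = 363·t^0.53/(9.3+t) gives 0.53(9.3+t) = t, so 0.47·t = 0.53×9.3.
t* = 0.53×9.3/0.47 = 10.49 min.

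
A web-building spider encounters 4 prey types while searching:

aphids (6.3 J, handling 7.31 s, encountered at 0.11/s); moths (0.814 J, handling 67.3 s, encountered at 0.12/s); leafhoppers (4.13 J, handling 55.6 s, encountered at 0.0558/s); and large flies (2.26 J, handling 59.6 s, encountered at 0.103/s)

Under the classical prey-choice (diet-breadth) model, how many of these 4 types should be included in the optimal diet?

1

Profitabilities (E/h, J/s): aphids 0.862, leafhoppers 0.0743, large flies 0.0379, moths 0.0121. Add prey in this order while the next type's profitability exceeds the intake rate on those already taken.
Rate on top 1: 0.3841. leafhoppers: 0.0743 < 0.3841 → exclude; stop.
Optimal diet: aphids — 1 of 4 types.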